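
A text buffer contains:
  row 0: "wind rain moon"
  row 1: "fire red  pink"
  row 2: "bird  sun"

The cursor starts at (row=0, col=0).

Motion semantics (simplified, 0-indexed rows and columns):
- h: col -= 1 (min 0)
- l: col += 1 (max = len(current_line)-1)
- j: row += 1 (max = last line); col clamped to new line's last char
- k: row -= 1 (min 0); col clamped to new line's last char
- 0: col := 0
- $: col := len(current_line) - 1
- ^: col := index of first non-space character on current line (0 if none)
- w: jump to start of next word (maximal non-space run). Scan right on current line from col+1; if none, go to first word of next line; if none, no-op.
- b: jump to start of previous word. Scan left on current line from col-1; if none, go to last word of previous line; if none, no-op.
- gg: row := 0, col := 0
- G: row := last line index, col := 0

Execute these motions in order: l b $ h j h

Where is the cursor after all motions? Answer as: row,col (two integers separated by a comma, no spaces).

After 1 (l): row=0 col=1 char='i'
After 2 (b): row=0 col=0 char='w'
After 3 ($): row=0 col=13 char='n'
After 4 (h): row=0 col=12 char='o'
After 5 (j): row=1 col=12 char='n'
After 6 (h): row=1 col=11 char='i'

Answer: 1,11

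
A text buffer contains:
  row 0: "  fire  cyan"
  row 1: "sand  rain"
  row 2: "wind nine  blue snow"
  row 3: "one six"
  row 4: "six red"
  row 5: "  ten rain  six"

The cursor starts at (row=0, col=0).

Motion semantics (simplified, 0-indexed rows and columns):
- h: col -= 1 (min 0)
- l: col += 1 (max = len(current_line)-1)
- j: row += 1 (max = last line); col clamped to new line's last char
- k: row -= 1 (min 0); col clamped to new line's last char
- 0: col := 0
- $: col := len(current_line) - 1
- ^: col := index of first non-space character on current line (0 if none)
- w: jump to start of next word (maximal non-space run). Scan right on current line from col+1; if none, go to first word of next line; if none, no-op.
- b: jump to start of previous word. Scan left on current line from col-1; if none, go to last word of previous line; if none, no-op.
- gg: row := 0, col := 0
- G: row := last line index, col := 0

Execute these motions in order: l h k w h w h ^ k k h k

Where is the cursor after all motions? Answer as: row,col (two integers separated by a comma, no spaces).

Answer: 0,1

Derivation:
After 1 (l): row=0 col=1 char='_'
After 2 (h): row=0 col=0 char='_'
After 3 (k): row=0 col=0 char='_'
After 4 (w): row=0 col=2 char='f'
After 5 (h): row=0 col=1 char='_'
After 6 (w): row=0 col=2 char='f'
After 7 (h): row=0 col=1 char='_'
After 8 (^): row=0 col=2 char='f'
After 9 (k): row=0 col=2 char='f'
After 10 (k): row=0 col=2 char='f'
After 11 (h): row=0 col=1 char='_'
After 12 (k): row=0 col=1 char='_'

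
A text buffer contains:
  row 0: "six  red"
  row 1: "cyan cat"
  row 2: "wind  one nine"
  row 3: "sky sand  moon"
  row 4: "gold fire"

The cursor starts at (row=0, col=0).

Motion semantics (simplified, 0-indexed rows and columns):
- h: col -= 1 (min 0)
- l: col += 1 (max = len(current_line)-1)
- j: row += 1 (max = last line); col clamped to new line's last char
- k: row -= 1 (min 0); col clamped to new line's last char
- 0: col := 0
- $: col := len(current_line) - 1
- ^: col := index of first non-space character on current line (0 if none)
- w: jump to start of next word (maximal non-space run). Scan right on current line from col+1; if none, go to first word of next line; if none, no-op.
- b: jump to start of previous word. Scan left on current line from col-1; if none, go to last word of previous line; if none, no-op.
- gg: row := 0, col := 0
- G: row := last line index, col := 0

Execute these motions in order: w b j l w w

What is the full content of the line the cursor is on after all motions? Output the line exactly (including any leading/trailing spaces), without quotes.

After 1 (w): row=0 col=5 char='r'
After 2 (b): row=0 col=0 char='s'
After 3 (j): row=1 col=0 char='c'
After 4 (l): row=1 col=1 char='y'
After 5 (w): row=1 col=5 char='c'
After 6 (w): row=2 col=0 char='w'

Answer: wind  one nine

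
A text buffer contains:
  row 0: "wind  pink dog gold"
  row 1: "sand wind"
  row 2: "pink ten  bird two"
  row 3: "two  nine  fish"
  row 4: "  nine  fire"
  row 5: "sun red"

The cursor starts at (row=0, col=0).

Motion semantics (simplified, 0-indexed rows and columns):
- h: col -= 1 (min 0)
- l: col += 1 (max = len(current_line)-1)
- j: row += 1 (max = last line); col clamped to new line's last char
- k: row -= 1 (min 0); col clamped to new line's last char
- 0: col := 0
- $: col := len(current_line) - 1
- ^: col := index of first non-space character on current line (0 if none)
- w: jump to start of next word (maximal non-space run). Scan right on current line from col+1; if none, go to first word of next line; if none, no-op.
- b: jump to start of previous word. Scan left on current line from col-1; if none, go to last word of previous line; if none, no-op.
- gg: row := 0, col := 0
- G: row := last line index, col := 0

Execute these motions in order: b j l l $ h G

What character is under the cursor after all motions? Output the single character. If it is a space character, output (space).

Answer: s

Derivation:
After 1 (b): row=0 col=0 char='w'
After 2 (j): row=1 col=0 char='s'
After 3 (l): row=1 col=1 char='a'
After 4 (l): row=1 col=2 char='n'
After 5 ($): row=1 col=8 char='d'
After 6 (h): row=1 col=7 char='n'
After 7 (G): row=5 col=0 char='s'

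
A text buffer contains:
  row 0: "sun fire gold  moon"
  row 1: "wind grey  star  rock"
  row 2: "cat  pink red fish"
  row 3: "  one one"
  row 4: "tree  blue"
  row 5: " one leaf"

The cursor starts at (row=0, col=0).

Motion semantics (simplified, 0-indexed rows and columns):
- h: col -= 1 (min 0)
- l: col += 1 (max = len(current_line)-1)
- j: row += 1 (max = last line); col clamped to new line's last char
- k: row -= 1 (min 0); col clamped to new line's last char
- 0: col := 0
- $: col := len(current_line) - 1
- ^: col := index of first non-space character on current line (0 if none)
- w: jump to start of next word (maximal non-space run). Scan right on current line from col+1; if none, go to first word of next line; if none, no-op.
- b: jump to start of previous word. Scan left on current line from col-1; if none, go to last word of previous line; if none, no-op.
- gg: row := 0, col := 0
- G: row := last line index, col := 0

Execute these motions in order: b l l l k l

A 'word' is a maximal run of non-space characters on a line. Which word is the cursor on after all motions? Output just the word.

Answer: fire

Derivation:
After 1 (b): row=0 col=0 char='s'
After 2 (l): row=0 col=1 char='u'
After 3 (l): row=0 col=2 char='n'
After 4 (l): row=0 col=3 char='_'
After 5 (k): row=0 col=3 char='_'
After 6 (l): row=0 col=4 char='f'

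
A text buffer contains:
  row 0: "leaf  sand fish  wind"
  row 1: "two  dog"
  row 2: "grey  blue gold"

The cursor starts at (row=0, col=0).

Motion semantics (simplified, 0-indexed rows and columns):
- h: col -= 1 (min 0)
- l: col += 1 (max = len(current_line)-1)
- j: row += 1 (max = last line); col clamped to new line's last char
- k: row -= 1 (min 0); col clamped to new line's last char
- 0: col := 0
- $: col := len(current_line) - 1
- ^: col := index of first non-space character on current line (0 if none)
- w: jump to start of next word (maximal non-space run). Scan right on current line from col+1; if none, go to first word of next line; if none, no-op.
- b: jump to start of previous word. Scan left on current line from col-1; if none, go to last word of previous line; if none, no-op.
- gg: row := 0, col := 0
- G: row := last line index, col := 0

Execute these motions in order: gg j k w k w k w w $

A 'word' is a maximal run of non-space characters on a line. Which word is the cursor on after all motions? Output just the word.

Answer: dog

Derivation:
After 1 (gg): row=0 col=0 char='l'
After 2 (j): row=1 col=0 char='t'
After 3 (k): row=0 col=0 char='l'
After 4 (w): row=0 col=6 char='s'
After 5 (k): row=0 col=6 char='s'
After 6 (w): row=0 col=11 char='f'
After 7 (k): row=0 col=11 char='f'
After 8 (w): row=0 col=17 char='w'
After 9 (w): row=1 col=0 char='t'
After 10 ($): row=1 col=7 char='g'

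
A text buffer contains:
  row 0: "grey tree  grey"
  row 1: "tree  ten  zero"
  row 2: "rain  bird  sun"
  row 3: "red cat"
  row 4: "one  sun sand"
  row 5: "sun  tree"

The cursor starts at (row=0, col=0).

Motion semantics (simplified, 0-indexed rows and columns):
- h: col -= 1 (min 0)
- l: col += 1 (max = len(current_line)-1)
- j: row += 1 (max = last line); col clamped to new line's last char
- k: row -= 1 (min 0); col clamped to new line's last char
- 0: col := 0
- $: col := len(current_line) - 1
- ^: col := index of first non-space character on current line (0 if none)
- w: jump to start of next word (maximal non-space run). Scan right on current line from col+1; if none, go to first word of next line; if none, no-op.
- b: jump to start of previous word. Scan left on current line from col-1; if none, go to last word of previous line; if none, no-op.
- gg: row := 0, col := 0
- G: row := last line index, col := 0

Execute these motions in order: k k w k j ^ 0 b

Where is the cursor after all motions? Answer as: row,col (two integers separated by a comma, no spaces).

Answer: 0,11

Derivation:
After 1 (k): row=0 col=0 char='g'
After 2 (k): row=0 col=0 char='g'
After 3 (w): row=0 col=5 char='t'
After 4 (k): row=0 col=5 char='t'
After 5 (j): row=1 col=5 char='_'
After 6 (^): row=1 col=0 char='t'
After 7 (0): row=1 col=0 char='t'
After 8 (b): row=0 col=11 char='g'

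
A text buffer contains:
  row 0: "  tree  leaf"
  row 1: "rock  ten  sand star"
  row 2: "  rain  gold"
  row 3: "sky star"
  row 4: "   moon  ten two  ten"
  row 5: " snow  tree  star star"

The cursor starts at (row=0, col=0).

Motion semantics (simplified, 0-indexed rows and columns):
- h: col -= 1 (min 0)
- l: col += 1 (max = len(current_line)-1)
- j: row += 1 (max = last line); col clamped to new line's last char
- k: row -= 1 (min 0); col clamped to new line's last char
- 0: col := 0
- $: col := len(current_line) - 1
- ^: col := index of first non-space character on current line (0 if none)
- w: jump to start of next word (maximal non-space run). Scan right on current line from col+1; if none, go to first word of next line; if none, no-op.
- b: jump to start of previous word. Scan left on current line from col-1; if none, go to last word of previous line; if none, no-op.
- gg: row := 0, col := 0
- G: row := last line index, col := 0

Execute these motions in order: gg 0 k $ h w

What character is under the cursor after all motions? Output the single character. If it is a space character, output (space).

Answer: r

Derivation:
After 1 (gg): row=0 col=0 char='_'
After 2 (0): row=0 col=0 char='_'
After 3 (k): row=0 col=0 char='_'
After 4 ($): row=0 col=11 char='f'
After 5 (h): row=0 col=10 char='a'
After 6 (w): row=1 col=0 char='r'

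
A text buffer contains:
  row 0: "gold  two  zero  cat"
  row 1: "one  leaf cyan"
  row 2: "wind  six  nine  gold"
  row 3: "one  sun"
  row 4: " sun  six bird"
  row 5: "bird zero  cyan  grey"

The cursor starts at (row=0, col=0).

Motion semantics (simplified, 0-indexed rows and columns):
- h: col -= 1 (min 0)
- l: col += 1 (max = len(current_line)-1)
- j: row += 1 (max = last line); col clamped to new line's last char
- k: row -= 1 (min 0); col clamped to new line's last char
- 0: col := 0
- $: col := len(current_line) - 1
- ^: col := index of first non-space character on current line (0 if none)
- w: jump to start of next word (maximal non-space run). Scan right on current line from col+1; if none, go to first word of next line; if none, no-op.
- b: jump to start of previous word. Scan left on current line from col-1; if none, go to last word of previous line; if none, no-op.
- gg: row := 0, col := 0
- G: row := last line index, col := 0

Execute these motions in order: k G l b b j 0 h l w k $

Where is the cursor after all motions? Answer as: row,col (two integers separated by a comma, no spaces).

Answer: 4,13

Derivation:
After 1 (k): row=0 col=0 char='g'
After 2 (G): row=5 col=0 char='b'
After 3 (l): row=5 col=1 char='i'
After 4 (b): row=5 col=0 char='b'
After 5 (b): row=4 col=10 char='b'
After 6 (j): row=5 col=10 char='_'
After 7 (0): row=5 col=0 char='b'
After 8 (h): row=5 col=0 char='b'
After 9 (l): row=5 col=1 char='i'
After 10 (w): row=5 col=5 char='z'
After 11 (k): row=4 col=5 char='_'
After 12 ($): row=4 col=13 char='d'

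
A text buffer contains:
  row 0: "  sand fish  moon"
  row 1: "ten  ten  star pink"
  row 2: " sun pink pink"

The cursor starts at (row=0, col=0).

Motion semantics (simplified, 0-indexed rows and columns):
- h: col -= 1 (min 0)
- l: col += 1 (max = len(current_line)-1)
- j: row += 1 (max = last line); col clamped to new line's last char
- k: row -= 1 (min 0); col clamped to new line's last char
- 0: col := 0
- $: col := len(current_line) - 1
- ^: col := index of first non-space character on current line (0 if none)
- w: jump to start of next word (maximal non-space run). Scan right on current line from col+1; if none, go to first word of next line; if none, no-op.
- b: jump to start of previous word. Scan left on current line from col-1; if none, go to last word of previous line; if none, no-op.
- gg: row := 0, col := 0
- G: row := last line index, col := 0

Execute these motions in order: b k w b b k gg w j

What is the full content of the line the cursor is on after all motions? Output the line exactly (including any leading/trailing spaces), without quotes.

After 1 (b): row=0 col=0 char='_'
After 2 (k): row=0 col=0 char='_'
After 3 (w): row=0 col=2 char='s'
After 4 (b): row=0 col=2 char='s'
After 5 (b): row=0 col=2 char='s'
After 6 (k): row=0 col=2 char='s'
After 7 (gg): row=0 col=0 char='_'
After 8 (w): row=0 col=2 char='s'
After 9 (j): row=1 col=2 char='n'

Answer: ten  ten  star pink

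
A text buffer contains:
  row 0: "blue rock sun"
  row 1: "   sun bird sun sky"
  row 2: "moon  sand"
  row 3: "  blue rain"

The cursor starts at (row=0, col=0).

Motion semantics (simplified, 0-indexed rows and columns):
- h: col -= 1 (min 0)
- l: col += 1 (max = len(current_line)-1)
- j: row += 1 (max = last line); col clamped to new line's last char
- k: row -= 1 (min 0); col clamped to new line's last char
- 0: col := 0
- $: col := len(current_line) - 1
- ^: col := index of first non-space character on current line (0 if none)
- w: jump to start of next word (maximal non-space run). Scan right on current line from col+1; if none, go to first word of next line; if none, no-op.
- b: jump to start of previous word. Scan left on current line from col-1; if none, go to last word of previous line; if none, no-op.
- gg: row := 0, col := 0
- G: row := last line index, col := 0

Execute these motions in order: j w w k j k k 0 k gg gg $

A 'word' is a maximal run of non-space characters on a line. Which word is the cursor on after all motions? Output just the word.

After 1 (j): row=1 col=0 char='_'
After 2 (w): row=1 col=3 char='s'
After 3 (w): row=1 col=7 char='b'
After 4 (k): row=0 col=7 char='c'
After 5 (j): row=1 col=7 char='b'
After 6 (k): row=0 col=7 char='c'
After 7 (k): row=0 col=7 char='c'
After 8 (0): row=0 col=0 char='b'
After 9 (k): row=0 col=0 char='b'
After 10 (gg): row=0 col=0 char='b'
After 11 (gg): row=0 col=0 char='b'
After 12 ($): row=0 col=12 char='n'

Answer: sun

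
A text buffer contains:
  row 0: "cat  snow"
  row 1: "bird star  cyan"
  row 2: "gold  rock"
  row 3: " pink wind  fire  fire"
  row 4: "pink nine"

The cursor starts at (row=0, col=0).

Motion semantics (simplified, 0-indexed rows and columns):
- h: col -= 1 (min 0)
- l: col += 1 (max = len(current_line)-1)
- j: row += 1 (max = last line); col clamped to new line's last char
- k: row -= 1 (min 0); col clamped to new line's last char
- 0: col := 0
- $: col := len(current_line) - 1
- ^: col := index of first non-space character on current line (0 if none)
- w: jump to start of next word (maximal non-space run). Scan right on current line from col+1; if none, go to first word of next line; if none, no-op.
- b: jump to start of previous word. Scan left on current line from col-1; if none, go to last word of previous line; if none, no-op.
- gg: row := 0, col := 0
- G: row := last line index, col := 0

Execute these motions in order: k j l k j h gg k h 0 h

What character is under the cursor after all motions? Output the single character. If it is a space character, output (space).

Answer: c

Derivation:
After 1 (k): row=0 col=0 char='c'
After 2 (j): row=1 col=0 char='b'
After 3 (l): row=1 col=1 char='i'
After 4 (k): row=0 col=1 char='a'
After 5 (j): row=1 col=1 char='i'
After 6 (h): row=1 col=0 char='b'
After 7 (gg): row=0 col=0 char='c'
After 8 (k): row=0 col=0 char='c'
After 9 (h): row=0 col=0 char='c'
After 10 (0): row=0 col=0 char='c'
After 11 (h): row=0 col=0 char='c'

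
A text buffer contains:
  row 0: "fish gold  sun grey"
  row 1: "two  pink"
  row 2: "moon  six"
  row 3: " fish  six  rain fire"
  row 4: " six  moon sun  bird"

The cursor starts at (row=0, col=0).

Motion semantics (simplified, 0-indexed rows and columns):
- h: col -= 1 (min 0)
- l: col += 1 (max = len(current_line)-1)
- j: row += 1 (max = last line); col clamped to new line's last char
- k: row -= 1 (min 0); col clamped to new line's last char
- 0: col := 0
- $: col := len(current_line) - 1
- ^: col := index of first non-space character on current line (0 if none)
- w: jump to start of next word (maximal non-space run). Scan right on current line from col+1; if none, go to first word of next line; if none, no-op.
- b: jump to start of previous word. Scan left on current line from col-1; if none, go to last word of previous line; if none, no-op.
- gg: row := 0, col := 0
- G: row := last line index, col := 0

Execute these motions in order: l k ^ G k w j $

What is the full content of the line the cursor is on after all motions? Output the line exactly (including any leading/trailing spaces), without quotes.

After 1 (l): row=0 col=1 char='i'
After 2 (k): row=0 col=1 char='i'
After 3 (^): row=0 col=0 char='f'
After 4 (G): row=4 col=0 char='_'
After 5 (k): row=3 col=0 char='_'
After 6 (w): row=3 col=1 char='f'
After 7 (j): row=4 col=1 char='s'
After 8 ($): row=4 col=19 char='d'

Answer:  six  moon sun  bird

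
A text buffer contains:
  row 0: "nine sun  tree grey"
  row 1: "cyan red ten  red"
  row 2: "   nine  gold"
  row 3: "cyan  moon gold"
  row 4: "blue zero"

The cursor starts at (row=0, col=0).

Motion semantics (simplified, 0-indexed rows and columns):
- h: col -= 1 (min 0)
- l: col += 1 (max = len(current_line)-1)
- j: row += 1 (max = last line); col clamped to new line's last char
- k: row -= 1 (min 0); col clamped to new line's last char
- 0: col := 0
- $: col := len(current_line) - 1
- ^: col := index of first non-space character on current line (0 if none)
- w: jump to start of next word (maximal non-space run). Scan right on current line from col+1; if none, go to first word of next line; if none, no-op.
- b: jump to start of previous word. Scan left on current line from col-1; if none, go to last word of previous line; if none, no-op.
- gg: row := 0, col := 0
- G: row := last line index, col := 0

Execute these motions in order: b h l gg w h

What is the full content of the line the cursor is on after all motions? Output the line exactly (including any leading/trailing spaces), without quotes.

After 1 (b): row=0 col=0 char='n'
After 2 (h): row=0 col=0 char='n'
After 3 (l): row=0 col=1 char='i'
After 4 (gg): row=0 col=0 char='n'
After 5 (w): row=0 col=5 char='s'
After 6 (h): row=0 col=4 char='_'

Answer: nine sun  tree grey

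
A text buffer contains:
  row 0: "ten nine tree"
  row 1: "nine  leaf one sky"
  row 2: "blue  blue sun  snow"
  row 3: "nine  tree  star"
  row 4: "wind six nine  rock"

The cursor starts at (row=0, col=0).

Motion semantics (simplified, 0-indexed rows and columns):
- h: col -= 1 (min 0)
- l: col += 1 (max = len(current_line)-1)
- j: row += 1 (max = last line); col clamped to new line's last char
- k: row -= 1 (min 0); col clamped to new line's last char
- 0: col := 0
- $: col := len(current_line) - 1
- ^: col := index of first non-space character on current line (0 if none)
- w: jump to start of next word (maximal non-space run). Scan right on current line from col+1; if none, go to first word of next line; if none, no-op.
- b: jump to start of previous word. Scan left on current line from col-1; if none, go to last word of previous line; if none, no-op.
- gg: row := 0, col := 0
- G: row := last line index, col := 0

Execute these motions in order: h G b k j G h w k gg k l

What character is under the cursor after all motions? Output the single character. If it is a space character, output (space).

After 1 (h): row=0 col=0 char='t'
After 2 (G): row=4 col=0 char='w'
After 3 (b): row=3 col=12 char='s'
After 4 (k): row=2 col=12 char='u'
After 5 (j): row=3 col=12 char='s'
After 6 (G): row=4 col=0 char='w'
After 7 (h): row=4 col=0 char='w'
After 8 (w): row=4 col=5 char='s'
After 9 (k): row=3 col=5 char='_'
After 10 (gg): row=0 col=0 char='t'
After 11 (k): row=0 col=0 char='t'
After 12 (l): row=0 col=1 char='e'

Answer: e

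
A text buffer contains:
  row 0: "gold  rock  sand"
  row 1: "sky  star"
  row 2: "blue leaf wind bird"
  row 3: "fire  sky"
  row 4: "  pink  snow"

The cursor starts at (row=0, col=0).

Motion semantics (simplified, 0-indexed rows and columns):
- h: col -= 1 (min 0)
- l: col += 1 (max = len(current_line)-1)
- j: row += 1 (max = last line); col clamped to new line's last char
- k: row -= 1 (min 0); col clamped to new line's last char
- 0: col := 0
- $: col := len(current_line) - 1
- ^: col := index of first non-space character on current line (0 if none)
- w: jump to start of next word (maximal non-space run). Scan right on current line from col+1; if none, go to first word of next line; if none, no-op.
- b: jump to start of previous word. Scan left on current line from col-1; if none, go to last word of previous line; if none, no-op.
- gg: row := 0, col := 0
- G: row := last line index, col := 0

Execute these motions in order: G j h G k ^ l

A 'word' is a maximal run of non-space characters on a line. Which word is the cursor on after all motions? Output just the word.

After 1 (G): row=4 col=0 char='_'
After 2 (j): row=4 col=0 char='_'
After 3 (h): row=4 col=0 char='_'
After 4 (G): row=4 col=0 char='_'
After 5 (k): row=3 col=0 char='f'
After 6 (^): row=3 col=0 char='f'
After 7 (l): row=3 col=1 char='i'

Answer: fire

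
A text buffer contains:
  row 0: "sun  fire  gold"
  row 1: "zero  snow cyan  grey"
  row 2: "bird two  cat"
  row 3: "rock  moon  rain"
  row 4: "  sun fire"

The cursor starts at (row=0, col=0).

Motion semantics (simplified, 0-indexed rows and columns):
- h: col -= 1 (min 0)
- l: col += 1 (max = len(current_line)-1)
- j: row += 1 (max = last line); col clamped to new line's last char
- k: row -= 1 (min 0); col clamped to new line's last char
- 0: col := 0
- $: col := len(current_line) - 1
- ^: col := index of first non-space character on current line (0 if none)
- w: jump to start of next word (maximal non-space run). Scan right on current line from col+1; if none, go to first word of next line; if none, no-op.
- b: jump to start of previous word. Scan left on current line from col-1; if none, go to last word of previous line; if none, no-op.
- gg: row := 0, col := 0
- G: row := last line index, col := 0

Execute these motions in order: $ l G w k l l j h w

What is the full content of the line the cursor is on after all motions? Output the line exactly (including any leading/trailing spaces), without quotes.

After 1 ($): row=0 col=14 char='d'
After 2 (l): row=0 col=14 char='d'
After 3 (G): row=4 col=0 char='_'
After 4 (w): row=4 col=2 char='s'
After 5 (k): row=3 col=2 char='c'
After 6 (l): row=3 col=3 char='k'
After 7 (l): row=3 col=4 char='_'
After 8 (j): row=4 col=4 char='n'
After 9 (h): row=4 col=3 char='u'
After 10 (w): row=4 col=6 char='f'

Answer:   sun fire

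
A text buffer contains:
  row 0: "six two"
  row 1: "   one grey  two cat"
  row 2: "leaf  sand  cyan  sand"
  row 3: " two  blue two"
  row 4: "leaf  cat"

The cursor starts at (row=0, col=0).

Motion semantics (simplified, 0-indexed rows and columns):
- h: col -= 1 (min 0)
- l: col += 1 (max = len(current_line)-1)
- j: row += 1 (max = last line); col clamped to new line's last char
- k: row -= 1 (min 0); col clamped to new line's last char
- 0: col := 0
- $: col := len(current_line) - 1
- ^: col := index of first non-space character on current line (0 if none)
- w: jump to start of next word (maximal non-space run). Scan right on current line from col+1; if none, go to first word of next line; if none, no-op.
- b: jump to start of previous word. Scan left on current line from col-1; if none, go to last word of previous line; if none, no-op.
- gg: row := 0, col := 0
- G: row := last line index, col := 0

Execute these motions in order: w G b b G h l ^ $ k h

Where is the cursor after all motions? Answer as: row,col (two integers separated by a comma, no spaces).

After 1 (w): row=0 col=4 char='t'
After 2 (G): row=4 col=0 char='l'
After 3 (b): row=3 col=11 char='t'
After 4 (b): row=3 col=6 char='b'
After 5 (G): row=4 col=0 char='l'
After 6 (h): row=4 col=0 char='l'
After 7 (l): row=4 col=1 char='e'
After 8 (^): row=4 col=0 char='l'
After 9 ($): row=4 col=8 char='t'
After 10 (k): row=3 col=8 char='u'
After 11 (h): row=3 col=7 char='l'

Answer: 3,7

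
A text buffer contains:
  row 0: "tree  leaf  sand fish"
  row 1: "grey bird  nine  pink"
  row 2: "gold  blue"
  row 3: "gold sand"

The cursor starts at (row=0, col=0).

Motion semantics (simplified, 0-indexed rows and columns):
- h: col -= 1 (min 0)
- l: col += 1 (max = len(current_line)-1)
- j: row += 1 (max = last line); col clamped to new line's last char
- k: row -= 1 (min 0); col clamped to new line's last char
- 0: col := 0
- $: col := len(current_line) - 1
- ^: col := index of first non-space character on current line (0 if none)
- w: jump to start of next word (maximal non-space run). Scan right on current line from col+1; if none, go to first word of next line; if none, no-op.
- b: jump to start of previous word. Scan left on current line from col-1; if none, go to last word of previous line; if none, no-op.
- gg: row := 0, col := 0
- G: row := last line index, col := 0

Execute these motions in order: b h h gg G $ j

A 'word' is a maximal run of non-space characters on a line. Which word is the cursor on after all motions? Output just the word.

Answer: sand

Derivation:
After 1 (b): row=0 col=0 char='t'
After 2 (h): row=0 col=0 char='t'
After 3 (h): row=0 col=0 char='t'
After 4 (gg): row=0 col=0 char='t'
After 5 (G): row=3 col=0 char='g'
After 6 ($): row=3 col=8 char='d'
After 7 (j): row=3 col=8 char='d'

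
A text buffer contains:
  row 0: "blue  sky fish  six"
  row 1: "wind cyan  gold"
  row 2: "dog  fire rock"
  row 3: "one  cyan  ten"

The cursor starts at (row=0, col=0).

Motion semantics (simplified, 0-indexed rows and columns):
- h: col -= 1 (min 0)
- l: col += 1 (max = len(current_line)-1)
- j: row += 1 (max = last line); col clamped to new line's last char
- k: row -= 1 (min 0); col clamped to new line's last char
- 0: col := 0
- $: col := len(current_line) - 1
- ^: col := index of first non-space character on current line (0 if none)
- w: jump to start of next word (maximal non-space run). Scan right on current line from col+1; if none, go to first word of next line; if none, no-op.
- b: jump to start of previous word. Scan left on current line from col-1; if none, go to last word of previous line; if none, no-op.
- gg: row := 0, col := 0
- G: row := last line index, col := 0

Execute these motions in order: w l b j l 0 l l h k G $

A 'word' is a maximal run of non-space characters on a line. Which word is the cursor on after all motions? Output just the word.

Answer: ten

Derivation:
After 1 (w): row=0 col=6 char='s'
After 2 (l): row=0 col=7 char='k'
After 3 (b): row=0 col=6 char='s'
After 4 (j): row=1 col=6 char='y'
After 5 (l): row=1 col=7 char='a'
After 6 (0): row=1 col=0 char='w'
After 7 (l): row=1 col=1 char='i'
After 8 (l): row=1 col=2 char='n'
After 9 (h): row=1 col=1 char='i'
After 10 (k): row=0 col=1 char='l'
After 11 (G): row=3 col=0 char='o'
After 12 ($): row=3 col=13 char='n'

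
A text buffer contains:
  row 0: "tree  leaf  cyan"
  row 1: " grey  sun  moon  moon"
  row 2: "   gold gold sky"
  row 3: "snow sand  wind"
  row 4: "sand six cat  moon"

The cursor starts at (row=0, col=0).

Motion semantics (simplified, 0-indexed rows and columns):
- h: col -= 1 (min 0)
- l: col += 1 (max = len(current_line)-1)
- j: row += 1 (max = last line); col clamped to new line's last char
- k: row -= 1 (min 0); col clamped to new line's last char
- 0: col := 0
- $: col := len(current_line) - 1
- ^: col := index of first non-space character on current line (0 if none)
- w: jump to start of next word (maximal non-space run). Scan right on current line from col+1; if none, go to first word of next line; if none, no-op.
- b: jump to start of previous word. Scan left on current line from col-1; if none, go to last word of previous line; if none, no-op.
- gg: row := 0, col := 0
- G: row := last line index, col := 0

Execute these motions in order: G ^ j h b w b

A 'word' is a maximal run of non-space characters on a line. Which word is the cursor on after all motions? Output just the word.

After 1 (G): row=4 col=0 char='s'
After 2 (^): row=4 col=0 char='s'
After 3 (j): row=4 col=0 char='s'
After 4 (h): row=4 col=0 char='s'
After 5 (b): row=3 col=11 char='w'
After 6 (w): row=4 col=0 char='s'
After 7 (b): row=3 col=11 char='w'

Answer: wind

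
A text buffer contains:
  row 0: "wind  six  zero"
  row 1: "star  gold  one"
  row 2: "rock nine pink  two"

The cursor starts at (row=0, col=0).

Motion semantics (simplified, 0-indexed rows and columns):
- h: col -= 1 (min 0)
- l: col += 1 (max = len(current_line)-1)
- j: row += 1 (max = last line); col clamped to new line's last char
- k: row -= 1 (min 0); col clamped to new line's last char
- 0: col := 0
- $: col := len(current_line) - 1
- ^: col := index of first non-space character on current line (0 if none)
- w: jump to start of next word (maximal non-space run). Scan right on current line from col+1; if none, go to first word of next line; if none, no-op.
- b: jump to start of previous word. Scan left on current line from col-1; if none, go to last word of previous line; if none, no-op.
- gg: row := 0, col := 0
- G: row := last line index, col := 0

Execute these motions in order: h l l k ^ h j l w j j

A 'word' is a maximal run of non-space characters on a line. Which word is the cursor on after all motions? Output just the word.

After 1 (h): row=0 col=0 char='w'
After 2 (l): row=0 col=1 char='i'
After 3 (l): row=0 col=2 char='n'
After 4 (k): row=0 col=2 char='n'
After 5 (^): row=0 col=0 char='w'
After 6 (h): row=0 col=0 char='w'
After 7 (j): row=1 col=0 char='s'
After 8 (l): row=1 col=1 char='t'
After 9 (w): row=1 col=6 char='g'
After 10 (j): row=2 col=6 char='i'
After 11 (j): row=2 col=6 char='i'

Answer: nine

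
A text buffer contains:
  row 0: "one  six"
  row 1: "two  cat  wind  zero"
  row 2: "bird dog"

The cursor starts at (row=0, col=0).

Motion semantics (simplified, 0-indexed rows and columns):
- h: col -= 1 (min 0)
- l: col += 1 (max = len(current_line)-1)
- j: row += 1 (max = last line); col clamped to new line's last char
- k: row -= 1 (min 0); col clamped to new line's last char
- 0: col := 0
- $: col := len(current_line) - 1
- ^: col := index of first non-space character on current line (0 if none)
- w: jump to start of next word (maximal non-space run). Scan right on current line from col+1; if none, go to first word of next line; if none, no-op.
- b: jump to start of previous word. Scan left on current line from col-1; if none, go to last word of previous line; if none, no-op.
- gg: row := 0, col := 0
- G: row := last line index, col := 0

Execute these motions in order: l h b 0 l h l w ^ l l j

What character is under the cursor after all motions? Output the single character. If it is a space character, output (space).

After 1 (l): row=0 col=1 char='n'
After 2 (h): row=0 col=0 char='o'
After 3 (b): row=0 col=0 char='o'
After 4 (0): row=0 col=0 char='o'
After 5 (l): row=0 col=1 char='n'
After 6 (h): row=0 col=0 char='o'
After 7 (l): row=0 col=1 char='n'
After 8 (w): row=0 col=5 char='s'
After 9 (^): row=0 col=0 char='o'
After 10 (l): row=0 col=1 char='n'
After 11 (l): row=0 col=2 char='e'
After 12 (j): row=1 col=2 char='o'

Answer: o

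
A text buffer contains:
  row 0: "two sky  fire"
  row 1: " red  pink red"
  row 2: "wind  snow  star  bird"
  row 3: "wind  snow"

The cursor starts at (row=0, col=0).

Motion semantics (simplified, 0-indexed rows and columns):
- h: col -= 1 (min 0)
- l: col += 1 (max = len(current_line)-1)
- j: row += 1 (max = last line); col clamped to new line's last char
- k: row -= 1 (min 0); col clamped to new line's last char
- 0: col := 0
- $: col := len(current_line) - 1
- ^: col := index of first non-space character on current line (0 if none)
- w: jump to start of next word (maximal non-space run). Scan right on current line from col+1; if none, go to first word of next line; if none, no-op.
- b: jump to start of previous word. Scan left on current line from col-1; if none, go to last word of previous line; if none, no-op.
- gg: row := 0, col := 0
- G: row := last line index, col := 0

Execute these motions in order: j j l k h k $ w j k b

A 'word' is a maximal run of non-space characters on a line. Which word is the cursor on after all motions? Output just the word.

Answer: fire

Derivation:
After 1 (j): row=1 col=0 char='_'
After 2 (j): row=2 col=0 char='w'
After 3 (l): row=2 col=1 char='i'
After 4 (k): row=1 col=1 char='r'
After 5 (h): row=1 col=0 char='_'
After 6 (k): row=0 col=0 char='t'
After 7 ($): row=0 col=12 char='e'
After 8 (w): row=1 col=1 char='r'
After 9 (j): row=2 col=1 char='i'
After 10 (k): row=1 col=1 char='r'
After 11 (b): row=0 col=9 char='f'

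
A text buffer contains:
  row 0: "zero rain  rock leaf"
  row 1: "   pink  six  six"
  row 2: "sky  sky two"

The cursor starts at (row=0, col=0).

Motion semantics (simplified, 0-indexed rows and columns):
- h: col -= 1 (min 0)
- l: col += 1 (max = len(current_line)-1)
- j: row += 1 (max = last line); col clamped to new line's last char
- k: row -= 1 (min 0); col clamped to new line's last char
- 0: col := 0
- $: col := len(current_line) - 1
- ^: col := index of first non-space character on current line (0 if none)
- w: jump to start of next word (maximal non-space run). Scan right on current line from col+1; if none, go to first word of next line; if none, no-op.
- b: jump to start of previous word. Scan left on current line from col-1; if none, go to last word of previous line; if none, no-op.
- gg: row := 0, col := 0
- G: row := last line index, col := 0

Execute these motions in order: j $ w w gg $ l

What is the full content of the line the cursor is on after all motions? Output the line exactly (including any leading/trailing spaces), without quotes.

Answer: zero rain  rock leaf

Derivation:
After 1 (j): row=1 col=0 char='_'
After 2 ($): row=1 col=16 char='x'
After 3 (w): row=2 col=0 char='s'
After 4 (w): row=2 col=5 char='s'
After 5 (gg): row=0 col=0 char='z'
After 6 ($): row=0 col=19 char='f'
After 7 (l): row=0 col=19 char='f'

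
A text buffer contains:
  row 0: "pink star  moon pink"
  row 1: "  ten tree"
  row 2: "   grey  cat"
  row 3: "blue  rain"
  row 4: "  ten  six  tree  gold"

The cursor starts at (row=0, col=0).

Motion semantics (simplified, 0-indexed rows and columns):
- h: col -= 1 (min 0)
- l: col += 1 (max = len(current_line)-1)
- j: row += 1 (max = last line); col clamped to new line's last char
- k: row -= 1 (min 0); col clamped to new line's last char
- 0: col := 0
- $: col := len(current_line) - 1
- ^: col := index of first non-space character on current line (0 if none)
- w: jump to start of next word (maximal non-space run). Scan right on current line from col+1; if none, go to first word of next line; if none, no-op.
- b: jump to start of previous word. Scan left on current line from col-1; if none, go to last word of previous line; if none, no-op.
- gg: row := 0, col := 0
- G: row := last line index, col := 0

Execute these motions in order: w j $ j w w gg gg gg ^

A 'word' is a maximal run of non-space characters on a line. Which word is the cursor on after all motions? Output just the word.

Answer: pink

Derivation:
After 1 (w): row=0 col=5 char='s'
After 2 (j): row=1 col=5 char='_'
After 3 ($): row=1 col=9 char='e'
After 4 (j): row=2 col=9 char='c'
After 5 (w): row=3 col=0 char='b'
After 6 (w): row=3 col=6 char='r'
After 7 (gg): row=0 col=0 char='p'
After 8 (gg): row=0 col=0 char='p'
After 9 (gg): row=0 col=0 char='p'
After 10 (^): row=0 col=0 char='p'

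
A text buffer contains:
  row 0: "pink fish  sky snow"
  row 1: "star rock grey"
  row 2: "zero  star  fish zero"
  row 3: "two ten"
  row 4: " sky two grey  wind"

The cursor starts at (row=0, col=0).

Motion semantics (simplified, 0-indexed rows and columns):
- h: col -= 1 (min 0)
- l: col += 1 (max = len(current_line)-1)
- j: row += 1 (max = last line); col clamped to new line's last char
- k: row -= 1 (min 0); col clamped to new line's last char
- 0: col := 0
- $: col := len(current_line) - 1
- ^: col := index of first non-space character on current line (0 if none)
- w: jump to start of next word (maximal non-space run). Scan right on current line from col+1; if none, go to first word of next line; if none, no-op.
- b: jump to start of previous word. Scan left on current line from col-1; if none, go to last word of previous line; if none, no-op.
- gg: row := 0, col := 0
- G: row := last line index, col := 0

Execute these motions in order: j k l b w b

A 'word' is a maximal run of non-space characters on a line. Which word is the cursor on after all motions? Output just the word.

Answer: pink

Derivation:
After 1 (j): row=1 col=0 char='s'
After 2 (k): row=0 col=0 char='p'
After 3 (l): row=0 col=1 char='i'
After 4 (b): row=0 col=0 char='p'
After 5 (w): row=0 col=5 char='f'
After 6 (b): row=0 col=0 char='p'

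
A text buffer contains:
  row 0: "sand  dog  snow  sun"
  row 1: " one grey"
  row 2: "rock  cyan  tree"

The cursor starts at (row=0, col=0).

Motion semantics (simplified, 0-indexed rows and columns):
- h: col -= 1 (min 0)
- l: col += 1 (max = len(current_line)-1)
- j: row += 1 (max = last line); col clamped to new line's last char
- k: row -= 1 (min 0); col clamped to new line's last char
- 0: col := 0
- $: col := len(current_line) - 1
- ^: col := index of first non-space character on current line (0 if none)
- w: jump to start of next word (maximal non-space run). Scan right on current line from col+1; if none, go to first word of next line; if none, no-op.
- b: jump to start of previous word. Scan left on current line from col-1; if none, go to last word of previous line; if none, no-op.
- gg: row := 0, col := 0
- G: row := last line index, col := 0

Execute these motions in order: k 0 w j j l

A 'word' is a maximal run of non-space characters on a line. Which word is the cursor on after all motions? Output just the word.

Answer: cyan

Derivation:
After 1 (k): row=0 col=0 char='s'
After 2 (0): row=0 col=0 char='s'
After 3 (w): row=0 col=6 char='d'
After 4 (j): row=1 col=6 char='r'
After 5 (j): row=2 col=6 char='c'
After 6 (l): row=2 col=7 char='y'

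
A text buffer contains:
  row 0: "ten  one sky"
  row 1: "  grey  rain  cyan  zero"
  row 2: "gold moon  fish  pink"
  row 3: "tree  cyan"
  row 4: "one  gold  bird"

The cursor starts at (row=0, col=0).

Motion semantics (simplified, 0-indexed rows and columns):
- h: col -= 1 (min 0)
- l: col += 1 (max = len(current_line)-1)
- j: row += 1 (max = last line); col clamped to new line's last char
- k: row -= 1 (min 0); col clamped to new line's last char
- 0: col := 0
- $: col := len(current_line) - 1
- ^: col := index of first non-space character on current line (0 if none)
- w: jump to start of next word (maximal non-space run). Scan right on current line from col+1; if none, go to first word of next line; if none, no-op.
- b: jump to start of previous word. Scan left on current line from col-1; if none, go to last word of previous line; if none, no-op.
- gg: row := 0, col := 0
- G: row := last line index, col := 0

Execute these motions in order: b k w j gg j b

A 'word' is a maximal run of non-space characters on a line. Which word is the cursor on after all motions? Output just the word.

Answer: sky

Derivation:
After 1 (b): row=0 col=0 char='t'
After 2 (k): row=0 col=0 char='t'
After 3 (w): row=0 col=5 char='o'
After 4 (j): row=1 col=5 char='y'
After 5 (gg): row=0 col=0 char='t'
After 6 (j): row=1 col=0 char='_'
After 7 (b): row=0 col=9 char='s'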